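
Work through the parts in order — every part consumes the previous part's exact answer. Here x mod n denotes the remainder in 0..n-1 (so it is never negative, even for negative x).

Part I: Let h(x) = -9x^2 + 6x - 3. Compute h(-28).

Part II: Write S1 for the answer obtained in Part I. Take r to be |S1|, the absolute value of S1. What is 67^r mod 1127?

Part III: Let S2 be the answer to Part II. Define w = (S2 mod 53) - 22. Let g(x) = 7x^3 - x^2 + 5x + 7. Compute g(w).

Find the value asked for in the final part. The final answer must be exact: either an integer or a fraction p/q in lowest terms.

Part I: -9*(-28)^2 + 6*(-28)^1 - 3 = (-7056) + (-168) + (-3) = -7227; answer -7227
Part II: S1 = -7227; r = 7227; squarings mod 1127: 67^1=67, 67^2=1108, 67^4=361, 67^8=716, 67^16=998, 67^32=863, 67^64=949, 67^128=128, 67^256=606, 67^512=961, 67^1024=508, 67^2048=1108, 67^4096=361; 67^7227 = 67^1 * 67^2 * 67^8 * 67^16 * 67^32 * 67^1024 * 67^2048 * 67^4096 = 344 (mod 1127); answer 344
Part III: S2 = 344; w = 4; 7*(4)^3 - 1*(4)^2 + 5*(4)^1 + 7 = (448) + (-16) + (20) + (7) = 459; answer 459

459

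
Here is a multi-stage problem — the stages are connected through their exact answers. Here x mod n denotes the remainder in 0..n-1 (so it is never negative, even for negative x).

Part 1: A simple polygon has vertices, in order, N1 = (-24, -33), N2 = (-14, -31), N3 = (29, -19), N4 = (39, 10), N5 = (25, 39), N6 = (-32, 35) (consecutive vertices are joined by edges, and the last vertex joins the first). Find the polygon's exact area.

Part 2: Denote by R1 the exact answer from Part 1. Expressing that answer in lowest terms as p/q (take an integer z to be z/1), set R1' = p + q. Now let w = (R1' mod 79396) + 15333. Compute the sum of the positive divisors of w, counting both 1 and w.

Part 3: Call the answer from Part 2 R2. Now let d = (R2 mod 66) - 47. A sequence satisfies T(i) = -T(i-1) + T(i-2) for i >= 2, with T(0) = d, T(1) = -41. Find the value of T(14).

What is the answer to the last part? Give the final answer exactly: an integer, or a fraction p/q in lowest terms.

Part 1: cross terms: (-24*-31 - -14*-33)=282, (-14*-19 - 29*-31)=1165, (29*10 - 39*-19)=1031, (39*39 - 25*10)=1271, (25*35 - -32*39)=2123, (-32*-33 - -24*35)=1896; twice the area = |7768| = 7768; area = 3884; answer 3884
Part 2: R1 = 3884; threaded value p + q = 3885; w = 19218; 19218 = 2 * 3 * 3203; sigma = (1 + 2) * (1 + 3) * (1 + 3203) = 3 * 4 * 3204 = 38448; answer 38448
Part 3: R2 = 38448; d = -11; T(2) = -1*(-41) + 1*(-11) = 30; iterating: T(2)=30, T(3)=-71, T(4)=101, T(5)=-172, T(6)=273, T(7)=-445, T(8)=718, T(9)=-1163, T(10)=1881, T(11)=-3044, T(12)=4925, T(13)=-7969, T(14)=12894; answer 12894

12894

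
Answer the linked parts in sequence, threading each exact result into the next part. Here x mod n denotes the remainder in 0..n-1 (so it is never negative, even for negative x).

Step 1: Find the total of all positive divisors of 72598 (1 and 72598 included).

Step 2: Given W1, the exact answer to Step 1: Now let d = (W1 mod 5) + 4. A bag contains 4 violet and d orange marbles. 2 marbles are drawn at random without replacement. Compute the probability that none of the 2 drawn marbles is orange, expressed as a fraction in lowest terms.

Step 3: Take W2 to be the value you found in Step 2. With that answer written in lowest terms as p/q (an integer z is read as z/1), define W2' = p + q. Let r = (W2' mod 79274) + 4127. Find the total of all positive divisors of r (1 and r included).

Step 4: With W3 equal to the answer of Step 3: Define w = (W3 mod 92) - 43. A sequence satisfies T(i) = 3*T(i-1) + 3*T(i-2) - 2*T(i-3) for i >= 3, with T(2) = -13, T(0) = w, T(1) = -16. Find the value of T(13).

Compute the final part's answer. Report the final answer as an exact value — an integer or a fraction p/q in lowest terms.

-31355620

Step 1: 72598 = 2 * 36299; sigma = (1 + 2) * (1 + 36299) = 3 * 36300 = 108900; answer 108900
Step 2: W1 = 108900; d = 4; total draws C(8,2) = 28; favorable C(4,2) = 6; P = 3/14; answer 3/14
Step 3: W2 = 3/14; threaded value p + q = 17; r = 4144; 4144 = 2^4 * 7 * 37; sigma = (1 + 2 + 4 + 8 + 16) * (1 + 7) * (1 + 37) = 31 * 8 * 38 = 9424; answer 9424
Step 4: W3 = 9424; w = -3; T(3) = 3*(-13) + 3*(-16) - 2*(-3) = -81; iterating: T(3)=-81, T(4)=-250, T(5)=-967, T(6)=-3489, T(7)=-12868, T(8)=-47137, T(9)=-173037, T(10)=-634786, T(11)=-2329195, T(12)=-8545869, T(13)=-31355620; answer -31355620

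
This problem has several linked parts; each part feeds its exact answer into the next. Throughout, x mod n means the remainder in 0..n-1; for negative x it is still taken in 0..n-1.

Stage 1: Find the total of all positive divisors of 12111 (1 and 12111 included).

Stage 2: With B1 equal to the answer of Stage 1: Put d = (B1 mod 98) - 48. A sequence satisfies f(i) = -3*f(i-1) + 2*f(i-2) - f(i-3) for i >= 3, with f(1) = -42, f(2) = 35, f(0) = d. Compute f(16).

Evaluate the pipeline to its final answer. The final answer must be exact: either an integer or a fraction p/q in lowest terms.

Stage 1: 12111 = 3 * 11 * 367; sigma = (1 + 3) * (1 + 11) * (1 + 367) = 4 * 12 * 368 = 17664; answer 17664
Stage 2: B1 = 17664; d = -24; f(3) = -3*(35) + 2*(-42) - 1*(-24) = -165; iterating: f(3)=-165, f(4)=607, f(5)=-2186, f(6)=7937, f(7)=-28790, f(8)=104430, f(9)=-378807, f(10)=1374071, f(11)=-4984257, f(12)=18079720, f(13)=-65581745, f(14)=237888932, f(15)=-862910006, f(16)=3130089627; answer 3130089627

3130089627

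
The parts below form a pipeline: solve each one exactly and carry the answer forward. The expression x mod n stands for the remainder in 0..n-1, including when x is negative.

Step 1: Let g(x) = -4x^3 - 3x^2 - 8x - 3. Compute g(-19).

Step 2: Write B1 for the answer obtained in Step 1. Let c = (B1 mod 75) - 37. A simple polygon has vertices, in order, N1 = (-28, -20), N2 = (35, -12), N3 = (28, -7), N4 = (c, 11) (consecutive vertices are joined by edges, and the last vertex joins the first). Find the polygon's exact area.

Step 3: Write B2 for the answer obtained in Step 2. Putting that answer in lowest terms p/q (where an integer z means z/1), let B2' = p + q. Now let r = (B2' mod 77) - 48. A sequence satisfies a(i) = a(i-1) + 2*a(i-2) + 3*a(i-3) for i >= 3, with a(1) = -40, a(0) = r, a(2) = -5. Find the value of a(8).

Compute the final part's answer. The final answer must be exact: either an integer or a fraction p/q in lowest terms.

Step 1: -4*(-19)^3 - 3*(-19)^2 - 8*(-19)^1 - 3 = (27436) + (-1083) + (152) + (-3) = 26502; answer 26502
Step 2: B1 = 26502; c = -10; cross terms: (-28*-12 - 35*-20)=1036, (35*-7 - 28*-12)=91, (28*11 - -10*-7)=238, (-10*-20 - -28*11)=508; twice the area = |1873| = 1873; area = 1873/2; answer 1873/2
Step 3: B2 = 1873/2; threaded value p + q = 1875; r = -21; a(3) = 1*(-5) + 2*(-40) + 3*(-21) = -148; iterating: a(3)=-148, a(4)=-278, a(5)=-589, a(6)=-1589, a(7)=-3601, a(8)=-8546; answer -8546

-8546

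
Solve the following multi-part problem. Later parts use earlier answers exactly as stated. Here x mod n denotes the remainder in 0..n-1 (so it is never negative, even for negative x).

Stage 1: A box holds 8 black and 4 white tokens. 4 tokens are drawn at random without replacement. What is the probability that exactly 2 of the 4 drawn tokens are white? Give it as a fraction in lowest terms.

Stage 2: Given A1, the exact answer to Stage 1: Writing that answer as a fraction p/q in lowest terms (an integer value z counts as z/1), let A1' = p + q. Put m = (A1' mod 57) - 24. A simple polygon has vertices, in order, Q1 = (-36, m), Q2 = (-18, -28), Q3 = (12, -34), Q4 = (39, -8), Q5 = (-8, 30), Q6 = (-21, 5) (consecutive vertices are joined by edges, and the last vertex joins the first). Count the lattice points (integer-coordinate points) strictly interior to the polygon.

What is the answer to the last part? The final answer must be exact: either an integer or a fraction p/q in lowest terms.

2478

Stage 1: total draws C(12,4) = 495; favorable C(4,2)*C(8,2) = 168; P = 56/165; answer 56/165
Stage 2: A1 = 56/165; threaded value p + q = 221; m = 26; cross terms: (-36*-28 - -18*26)=1476, (-18*-34 - 12*-28)=948, (12*-8 - 39*-34)=1230, (39*30 - -8*-8)=1106, (-8*5 - -21*30)=590, (-21*26 - -36*5)=-366; twice the area = |4984| = 4984; area = 2492; boundary points = 18 + 6 + 1 + 1 + 1 + 3 = 30; strictly interior points = area - boundary/2 + 1 = 2478; answer 2478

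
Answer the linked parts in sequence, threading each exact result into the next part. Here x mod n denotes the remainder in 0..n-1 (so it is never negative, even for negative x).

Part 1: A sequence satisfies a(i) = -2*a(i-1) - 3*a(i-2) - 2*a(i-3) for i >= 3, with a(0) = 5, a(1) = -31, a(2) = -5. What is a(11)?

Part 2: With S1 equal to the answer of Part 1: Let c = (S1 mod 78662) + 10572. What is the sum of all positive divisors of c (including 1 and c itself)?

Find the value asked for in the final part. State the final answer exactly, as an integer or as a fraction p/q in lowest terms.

93024

Part 1: a(3) = -2*(-5) - 3*(-31) - 2*(5) = 93; iterating: a(3)=93, a(4)=-109, a(5)=-51, a(6)=243, a(7)=-115, a(8)=-397, a(9)=653, a(10)=115, a(11)=-1395; answer -1395
Part 2: S1 = -1395; c = 87839; 87839 = 17 * 5167; sigma = (1 + 17) * (1 + 5167) = 18 * 5168 = 93024; answer 93024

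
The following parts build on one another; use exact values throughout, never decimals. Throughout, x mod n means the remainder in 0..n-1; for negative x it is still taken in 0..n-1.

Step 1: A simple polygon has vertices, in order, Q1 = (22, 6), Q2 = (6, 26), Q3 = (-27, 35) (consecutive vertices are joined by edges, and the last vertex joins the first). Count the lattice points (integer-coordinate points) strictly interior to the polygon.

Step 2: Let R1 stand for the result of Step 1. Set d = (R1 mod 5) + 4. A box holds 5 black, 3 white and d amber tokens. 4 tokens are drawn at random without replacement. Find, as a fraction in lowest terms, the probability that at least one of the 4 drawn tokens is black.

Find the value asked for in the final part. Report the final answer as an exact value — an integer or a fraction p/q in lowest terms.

92/99

Step 1: cross terms: (22*26 - 6*6)=536, (6*35 - -27*26)=912, (-27*6 - 22*35)=-932; twice the area = |516| = 516; area = 258; boundary points = 4 + 3 + 1 = 8; strictly interior points = area - boundary/2 + 1 = 255; answer 255
Step 2: R1 = 255; d = 4; total draws C(12,4) = 495; complement C(7,4) = 35; favorable 495 - 35 = 460; P = 92/99; answer 92/99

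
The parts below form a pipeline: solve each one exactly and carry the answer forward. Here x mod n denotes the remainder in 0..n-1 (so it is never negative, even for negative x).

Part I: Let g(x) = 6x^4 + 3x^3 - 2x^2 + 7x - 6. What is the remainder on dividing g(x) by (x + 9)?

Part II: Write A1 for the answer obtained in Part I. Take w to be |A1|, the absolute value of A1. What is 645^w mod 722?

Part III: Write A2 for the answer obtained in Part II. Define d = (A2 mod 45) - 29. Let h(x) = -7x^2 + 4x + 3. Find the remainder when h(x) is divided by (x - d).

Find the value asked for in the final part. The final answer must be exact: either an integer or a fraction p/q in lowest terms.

-2337

Part I: remainder = value at the root: 6*(-9)^4 + 3*(-9)^3 - 2*(-9)^2 + 7*(-9)^1 - 6 = (39366) + (-2187) + (-162) + (-63) + (-6) = 36948; answer 36948
Part II: A1 = 36948; w = 36948; squarings mod 722: 645^1=645, 645^2=153, 645^4=305, 645^8=609, 645^16=495, 645^32=267, 645^64=533, 645^128=343, 645^256=685, 645^512=647, 645^1024=571, 645^2048=419, 645^4096=115, 645^8192=229, 645^16384=457, 645^32768=191; 645^36948 = 645^4 * 645^16 * 645^64 * 645^4096 * 645^32768 = 191 (mod 722); answer 191
Part III: A2 = 191; d = -18; remainder = value at the root: -7*(-18)^2 + 4*(-18)^1 + 3 = (-2268) + (-72) + (3) = -2337; answer -2337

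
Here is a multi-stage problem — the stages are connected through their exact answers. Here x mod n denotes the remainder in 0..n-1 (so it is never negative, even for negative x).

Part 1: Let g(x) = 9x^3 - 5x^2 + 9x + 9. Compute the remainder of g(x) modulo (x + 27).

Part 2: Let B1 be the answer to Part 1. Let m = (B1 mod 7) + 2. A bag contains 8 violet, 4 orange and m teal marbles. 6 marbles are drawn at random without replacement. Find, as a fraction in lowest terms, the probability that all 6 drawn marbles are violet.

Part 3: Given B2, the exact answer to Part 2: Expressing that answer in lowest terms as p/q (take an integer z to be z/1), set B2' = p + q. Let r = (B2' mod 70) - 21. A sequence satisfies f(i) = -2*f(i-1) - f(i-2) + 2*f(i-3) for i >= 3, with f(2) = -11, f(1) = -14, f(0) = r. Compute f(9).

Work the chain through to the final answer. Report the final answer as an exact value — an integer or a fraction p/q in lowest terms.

Part 1: remainder = value at the root: 9*(-27)^3 - 5*(-27)^2 + 9*(-27)^1 + 9 = (-177147) + (-3645) + (-243) + (9) = -181026; answer -181026
Part 2: B1 = -181026; m = 3; total draws C(15,6) = 5005; favorable C(8,6) = 28; P = 4/715; answer 4/715
Part 3: B2 = 4/715; threaded value p + q = 719; r = -2; f(3) = -2*(-11) - 1*(-14) + 2*(-2) = 32; iterating: f(3)=32, f(4)=-81, f(5)=108, f(6)=-71, f(7)=-128, f(8)=543, f(9)=-1100; answer -1100

-1100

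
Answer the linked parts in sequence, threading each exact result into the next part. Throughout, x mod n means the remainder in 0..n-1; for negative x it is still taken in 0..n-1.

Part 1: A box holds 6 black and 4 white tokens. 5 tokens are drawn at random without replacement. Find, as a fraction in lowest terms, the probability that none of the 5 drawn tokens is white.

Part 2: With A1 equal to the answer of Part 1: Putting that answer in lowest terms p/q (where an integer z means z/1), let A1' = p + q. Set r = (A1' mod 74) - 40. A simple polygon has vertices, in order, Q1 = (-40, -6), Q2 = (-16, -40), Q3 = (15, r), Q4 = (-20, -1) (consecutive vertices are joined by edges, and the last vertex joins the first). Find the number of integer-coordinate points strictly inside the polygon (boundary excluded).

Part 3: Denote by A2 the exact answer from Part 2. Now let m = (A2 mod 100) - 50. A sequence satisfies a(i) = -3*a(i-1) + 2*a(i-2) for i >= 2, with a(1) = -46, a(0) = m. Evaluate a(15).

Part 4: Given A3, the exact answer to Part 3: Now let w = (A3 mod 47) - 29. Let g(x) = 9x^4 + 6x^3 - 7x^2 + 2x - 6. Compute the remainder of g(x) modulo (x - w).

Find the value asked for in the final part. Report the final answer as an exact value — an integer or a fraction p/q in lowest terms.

Part 1: total draws C(10,5) = 252; favorable C(6,5) = 6; P = 1/42; answer 1/42
Part 2: A1 = 1/42; threaded value p + q = 43; r = 3; cross terms: (-40*-40 - -16*-6)=1504, (-16*3 - 15*-40)=552, (15*-1 - -20*3)=45, (-20*-6 - -40*-1)=80; twice the area = |2181| = 2181; area = 2181/2; boundary points = 2 + 1 + 1 + 5 = 9; strictly interior points = area - boundary/2 + 1 = 1087; answer 1087
Part 3: A2 = 1087; m = 37; a(2) = -3*(-46) + 2*(37) = 212; iterating: a(2)=212, a(3)=-728, a(4)=2608, a(5)=-9280, a(6)=33056, a(7)=-117728, a(8)=419296, a(9)=-1493344, a(10)=5318624, a(11)=-18942560, a(12)=67464928, a(13)=-240279904, a(14)=855769568, a(15)=-3047868512; answer -3047868512
Part 4: A3 = -3047868512; w = 8; remainder = value at the root: 9*(8)^4 + 6*(8)^3 - 7*(8)^2 + 2*(8)^1 - 6 = (36864) + (3072) + (-448) + (16) + (-6) = 39498; answer 39498

39498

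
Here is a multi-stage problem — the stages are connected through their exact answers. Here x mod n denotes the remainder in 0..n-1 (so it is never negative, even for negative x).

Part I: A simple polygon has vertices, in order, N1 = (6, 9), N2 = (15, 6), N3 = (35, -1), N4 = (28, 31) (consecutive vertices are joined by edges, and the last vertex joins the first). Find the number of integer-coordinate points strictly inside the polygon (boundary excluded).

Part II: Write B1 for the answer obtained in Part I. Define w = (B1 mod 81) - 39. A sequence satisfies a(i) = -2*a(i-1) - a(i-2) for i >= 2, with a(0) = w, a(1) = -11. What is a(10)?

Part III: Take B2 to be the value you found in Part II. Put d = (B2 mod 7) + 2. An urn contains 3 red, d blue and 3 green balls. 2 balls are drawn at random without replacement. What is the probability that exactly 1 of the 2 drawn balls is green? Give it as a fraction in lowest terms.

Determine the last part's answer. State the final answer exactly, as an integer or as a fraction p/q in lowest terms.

15/28

Part I: cross terms: (6*6 - 15*9)=-99, (15*-1 - 35*6)=-225, (35*31 - 28*-1)=1113, (28*9 - 6*31)=66; twice the area = |855| = 855; area = 855/2; boundary points = 3 + 1 + 1 + 22 = 27; strictly interior points = area - boundary/2 + 1 = 415; answer 415
Part II: B1 = 415; w = -29; a(2) = -2*(-11) - 1*(-29) = 51; iterating: a(2)=51, a(3)=-91, a(4)=131, a(5)=-171, a(6)=211, a(7)=-251, a(8)=291, a(9)=-331, a(10)=371; answer 371
Part III: B2 = 371; d = 2; total draws C(8,2) = 28; favorable C(3,1)*C(5,1) = 15; P = 15/28; answer 15/28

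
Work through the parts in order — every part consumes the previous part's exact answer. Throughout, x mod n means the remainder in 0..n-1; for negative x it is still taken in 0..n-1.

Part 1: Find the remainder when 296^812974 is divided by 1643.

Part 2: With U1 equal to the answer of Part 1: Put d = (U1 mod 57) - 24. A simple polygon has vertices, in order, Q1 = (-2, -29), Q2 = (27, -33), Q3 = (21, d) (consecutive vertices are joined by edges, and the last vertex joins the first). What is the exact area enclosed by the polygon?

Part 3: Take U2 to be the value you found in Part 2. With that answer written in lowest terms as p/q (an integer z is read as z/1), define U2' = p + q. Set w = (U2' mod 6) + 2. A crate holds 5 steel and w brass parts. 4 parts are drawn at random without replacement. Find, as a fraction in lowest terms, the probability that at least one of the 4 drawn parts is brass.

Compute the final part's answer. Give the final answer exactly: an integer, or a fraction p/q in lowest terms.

6/7

Part 1: squarings mod 1643: 296^1=296, 296^2=537, 296^4=844, 296^8=917, 296^16=1316, 296^32=134, 296^64=1526, 296^128=545, 296^256=1285, 296^512=10, 296^1024=100, 296^2048=142, 296^4096=448, 296^8192=258, 296^16384=844, 296^32768=917, 296^65536=1316, 296^131072=134, 296^262144=1526, 296^524288=545; 296^812974 = 296^2 * 296^4 * 296^8 * 296^32 * 296^128 * 296^256 * 296^512 * 296^1024 * 296^8192 * 296^16384 * 296^262144 * 296^524288 = 131 (mod 1643); answer 131
Part 2: U1 = 131; d = -7; cross terms: (-2*-33 - 27*-29)=849, (27*-7 - 21*-33)=504, (21*-29 - -2*-7)=-623; twice the area = |730| = 730; area = 365; answer 365
Part 3: U2 = 365; threaded value p + q = 366; w = 2; total draws C(7,4) = 35; complement C(5,4) = 5; favorable 35 - 5 = 30; P = 6/7; answer 6/7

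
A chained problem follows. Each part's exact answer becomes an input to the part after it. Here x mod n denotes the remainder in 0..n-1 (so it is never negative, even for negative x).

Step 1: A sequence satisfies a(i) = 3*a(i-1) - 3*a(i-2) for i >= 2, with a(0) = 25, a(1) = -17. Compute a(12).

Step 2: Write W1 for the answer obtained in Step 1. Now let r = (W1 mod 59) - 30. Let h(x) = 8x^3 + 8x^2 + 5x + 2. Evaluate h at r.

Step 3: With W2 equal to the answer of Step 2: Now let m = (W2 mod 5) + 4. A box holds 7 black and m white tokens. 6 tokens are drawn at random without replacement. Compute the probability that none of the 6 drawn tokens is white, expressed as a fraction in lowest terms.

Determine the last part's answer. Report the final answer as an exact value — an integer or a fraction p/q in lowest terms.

Step 1: a(2) = 3*(-17) - 3*(25) = -126; iterating: a(2)=-126, a(3)=-327, a(4)=-603, a(5)=-828, a(6)=-675, a(7)=459, a(8)=3402, a(9)=8829, a(10)=16281, a(11)=22356, a(12)=18225; answer 18225
Step 2: W1 = 18225; r = 23; 8*(23)^3 + 8*(23)^2 + 5*(23)^1 + 2 = (97336) + (4232) + (115) + (2) = 101685; answer 101685
Step 3: W2 = 101685; m = 4; total draws C(11,6) = 462; favorable C(7,6) = 7; P = 1/66; answer 1/66

1/66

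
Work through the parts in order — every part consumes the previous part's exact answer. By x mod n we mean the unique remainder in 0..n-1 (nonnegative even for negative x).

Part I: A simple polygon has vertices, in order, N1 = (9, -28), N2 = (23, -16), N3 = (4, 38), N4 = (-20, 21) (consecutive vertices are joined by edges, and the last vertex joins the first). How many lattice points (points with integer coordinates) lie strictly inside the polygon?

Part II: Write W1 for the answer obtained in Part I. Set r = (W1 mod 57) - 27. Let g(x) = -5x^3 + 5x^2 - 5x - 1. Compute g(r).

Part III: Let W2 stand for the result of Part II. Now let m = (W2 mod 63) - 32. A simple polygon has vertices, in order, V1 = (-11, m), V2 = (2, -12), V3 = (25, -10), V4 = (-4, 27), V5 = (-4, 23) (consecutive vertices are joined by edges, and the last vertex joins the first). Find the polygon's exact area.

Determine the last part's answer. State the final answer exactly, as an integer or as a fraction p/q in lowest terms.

Part I: cross terms: (9*-16 - 23*-28)=500, (23*38 - 4*-16)=938, (4*21 - -20*38)=844, (-20*-28 - 9*21)=371; twice the area = |2653| = 2653; area = 2653/2; boundary points = 2 + 1 + 1 + 1 = 5; strictly interior points = area - boundary/2 + 1 = 1325; answer 1325
Part II: W1 = 1325; r = -13; -5*(-13)^3 + 5*(-13)^2 - 5*(-13)^1 - 1 = (10985) + (845) + (65) + (-1) = 11894; answer 11894
Part III: W2 = 11894; m = 18; cross terms: (-11*-12 - 2*18)=96, (2*-10 - 25*-12)=280, (25*27 - -4*-10)=635, (-4*23 - -4*27)=16, (-4*18 - -11*23)=181; twice the area = |1208| = 1208; area = 604; answer 604

604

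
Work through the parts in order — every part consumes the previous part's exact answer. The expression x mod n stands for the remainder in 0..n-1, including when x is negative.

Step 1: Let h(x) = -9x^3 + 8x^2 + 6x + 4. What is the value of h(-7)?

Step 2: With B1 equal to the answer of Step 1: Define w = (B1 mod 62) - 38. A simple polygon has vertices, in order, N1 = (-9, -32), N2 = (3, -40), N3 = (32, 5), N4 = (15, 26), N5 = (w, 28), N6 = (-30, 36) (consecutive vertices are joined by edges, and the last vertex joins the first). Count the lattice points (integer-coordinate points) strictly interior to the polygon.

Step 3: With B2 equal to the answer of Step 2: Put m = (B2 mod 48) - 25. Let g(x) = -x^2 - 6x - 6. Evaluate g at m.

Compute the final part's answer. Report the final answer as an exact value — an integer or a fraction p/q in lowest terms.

-286

Step 1: -9*(-7)^3 + 8*(-7)^2 + 6*(-7)^1 + 4 = (3087) + (392) + (-42) + (4) = 3441; answer 3441
Step 2: B1 = 3441; w = -7; cross terms: (-9*-40 - 3*-32)=456, (3*5 - 32*-40)=1295, (32*26 - 15*5)=757, (15*28 - -7*26)=602, (-7*36 - -30*28)=588, (-30*-32 - -9*36)=1284; twice the area = |4982| = 4982; area = 2491; boundary points = 4 + 1 + 1 + 2 + 1 + 1 = 10; strictly interior points = area - boundary/2 + 1 = 2487; answer 2487
Step 3: B2 = 2487; m = 14; -1*(14)^2 - 6*(14)^1 - 6 = (-196) + (-84) + (-6) = -286; answer -286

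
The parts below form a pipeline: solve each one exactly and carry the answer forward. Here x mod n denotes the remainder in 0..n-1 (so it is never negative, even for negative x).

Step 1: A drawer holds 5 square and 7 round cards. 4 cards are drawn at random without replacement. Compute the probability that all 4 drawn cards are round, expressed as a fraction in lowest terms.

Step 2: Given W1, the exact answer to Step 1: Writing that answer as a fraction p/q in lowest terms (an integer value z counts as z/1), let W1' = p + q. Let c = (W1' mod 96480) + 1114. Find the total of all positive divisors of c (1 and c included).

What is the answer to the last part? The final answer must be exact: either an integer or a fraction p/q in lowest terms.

2604

Step 1: total draws C(12,4) = 495; favorable C(7,4) = 35; P = 7/99; answer 7/99
Step 2: W1 = 7/99; threaded value p + q = 106; c = 1220; 1220 = 2^2 * 5 * 61; sigma = (1 + 2 + 4) * (1 + 5) * (1 + 61) = 7 * 6 * 62 = 2604; answer 2604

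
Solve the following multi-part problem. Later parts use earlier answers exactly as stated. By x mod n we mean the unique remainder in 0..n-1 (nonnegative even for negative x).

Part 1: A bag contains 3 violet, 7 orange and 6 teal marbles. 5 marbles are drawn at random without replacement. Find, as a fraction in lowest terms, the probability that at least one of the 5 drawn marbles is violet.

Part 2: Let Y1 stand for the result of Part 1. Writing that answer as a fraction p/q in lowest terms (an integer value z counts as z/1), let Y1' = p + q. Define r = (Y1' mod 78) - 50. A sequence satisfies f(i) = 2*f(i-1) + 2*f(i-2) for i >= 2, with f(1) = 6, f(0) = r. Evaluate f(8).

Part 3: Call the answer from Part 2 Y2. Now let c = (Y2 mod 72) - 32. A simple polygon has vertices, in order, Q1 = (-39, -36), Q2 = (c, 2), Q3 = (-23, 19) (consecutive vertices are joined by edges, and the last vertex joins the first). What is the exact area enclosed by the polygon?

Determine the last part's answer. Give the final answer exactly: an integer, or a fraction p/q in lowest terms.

Part 1: total draws C(16,5) = 4368; complement C(13,5) = 1287; favorable 4368 - 1287 = 3081; P = 79/112; answer 79/112
Part 2: Y1 = 79/112; threaded value p + q = 191; r = -15; f(2) = 2*(6) + 2*(-15) = -18; iterating: f(2)=-18, f(3)=-24, f(4)=-84, f(5)=-216, f(6)=-600, f(7)=-1632, f(8)=-4464; answer -4464
Part 3: Y2 = -4464; c = -32; cross terms: (-39*2 - -32*-36)=-1230, (-32*19 - -23*2)=-562, (-23*-36 - -39*19)=1569; twice the area = |-223| = 223; area = 223/2; answer 223/2

223/2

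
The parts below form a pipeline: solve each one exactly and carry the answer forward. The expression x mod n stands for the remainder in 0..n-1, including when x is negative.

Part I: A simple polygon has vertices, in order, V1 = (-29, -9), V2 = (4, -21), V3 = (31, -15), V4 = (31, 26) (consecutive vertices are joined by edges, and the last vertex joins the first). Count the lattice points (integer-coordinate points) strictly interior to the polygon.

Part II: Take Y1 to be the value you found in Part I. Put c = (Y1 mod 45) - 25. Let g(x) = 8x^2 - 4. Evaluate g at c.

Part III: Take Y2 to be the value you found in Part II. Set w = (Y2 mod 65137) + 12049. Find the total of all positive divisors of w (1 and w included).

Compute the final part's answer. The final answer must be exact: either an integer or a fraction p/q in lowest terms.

Part I: cross terms: (-29*-21 - 4*-9)=645, (4*-15 - 31*-21)=591, (31*26 - 31*-15)=1271, (31*-9 - -29*26)=475; twice the area = |2982| = 2982; area = 1491; boundary points = 3 + 3 + 41 + 5 = 52; strictly interior points = area - boundary/2 + 1 = 1466; answer 1466
Part II: Y1 = 1466; c = 1; 8*(1)^2 - 4 = (8) + (-4) = 4; answer 4
Part III: Y2 = 4; w = 12053; 12053 = 17 * 709; sigma = (1 + 17) * (1 + 709) = 18 * 710 = 12780; answer 12780

12780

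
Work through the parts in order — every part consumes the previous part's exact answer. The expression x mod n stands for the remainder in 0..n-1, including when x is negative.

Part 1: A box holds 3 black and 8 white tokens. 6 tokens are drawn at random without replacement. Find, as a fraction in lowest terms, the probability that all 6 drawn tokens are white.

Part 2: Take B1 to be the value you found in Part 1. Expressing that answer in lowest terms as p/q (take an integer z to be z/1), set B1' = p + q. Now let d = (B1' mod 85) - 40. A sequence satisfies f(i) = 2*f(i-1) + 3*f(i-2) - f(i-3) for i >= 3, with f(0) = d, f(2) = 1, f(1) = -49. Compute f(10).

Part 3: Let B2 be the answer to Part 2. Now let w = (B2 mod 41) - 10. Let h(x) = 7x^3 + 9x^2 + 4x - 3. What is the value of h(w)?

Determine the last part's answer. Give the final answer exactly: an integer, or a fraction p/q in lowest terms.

Part 1: total draws C(11,6) = 462; favorable C(8,6) = 28; P = 2/33; answer 2/33
Part 2: B1 = 2/33; threaded value p + q = 35; d = -5; f(3) = 2*(1) + 3*(-49) - 1*(-5) = -140; iterating: f(3)=-140, f(4)=-228, f(5)=-877, f(6)=-2298, f(7)=-6999, f(8)=-20015, f(9)=-58729, f(10)=-170504; answer -170504
Part 3: B2 = -170504; w = 5; 7*(5)^3 + 9*(5)^2 + 4*(5)^1 - 3 = (875) + (225) + (20) + (-3) = 1117; answer 1117

1117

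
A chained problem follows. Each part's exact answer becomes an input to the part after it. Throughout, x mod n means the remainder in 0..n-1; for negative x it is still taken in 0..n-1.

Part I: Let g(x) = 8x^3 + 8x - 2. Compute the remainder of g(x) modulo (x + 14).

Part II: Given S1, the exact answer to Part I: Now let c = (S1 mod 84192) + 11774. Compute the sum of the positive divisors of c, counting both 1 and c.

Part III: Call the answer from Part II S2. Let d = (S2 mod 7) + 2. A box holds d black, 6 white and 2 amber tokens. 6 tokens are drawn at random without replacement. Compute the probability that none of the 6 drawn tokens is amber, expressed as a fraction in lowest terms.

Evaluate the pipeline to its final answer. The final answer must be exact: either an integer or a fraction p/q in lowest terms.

2/15

Part I: remainder = value at the root: 8*(-14)^3 + 8*(-14)^1 - 2 = (-21952) + (-112) + (-2) = -22066; answer -22066
Part II: S1 = -22066; c = 73900; 73900 = 2^2 * 5^2 * 739; sigma = (1 + 2 + 4) * (1 + 5 + 25) * (1 + 739) = 7 * 31 * 740 = 160580; answer 160580
Part III: S2 = 160580; d = 2; total draws C(10,6) = 210; favorable C(8,6) = 28; P = 2/15; answer 2/15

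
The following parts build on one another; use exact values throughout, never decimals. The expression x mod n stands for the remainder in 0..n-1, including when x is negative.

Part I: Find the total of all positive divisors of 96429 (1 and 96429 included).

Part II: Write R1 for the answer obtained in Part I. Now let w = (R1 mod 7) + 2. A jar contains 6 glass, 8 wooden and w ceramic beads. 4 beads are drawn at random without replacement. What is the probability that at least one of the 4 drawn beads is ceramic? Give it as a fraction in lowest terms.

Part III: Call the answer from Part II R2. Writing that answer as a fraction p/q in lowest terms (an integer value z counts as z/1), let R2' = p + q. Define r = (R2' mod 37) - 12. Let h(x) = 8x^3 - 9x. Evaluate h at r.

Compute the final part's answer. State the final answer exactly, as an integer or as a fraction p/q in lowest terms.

39151

Part I: 96429 = 3 * 32143; sigma = (1 + 3) * (1 + 32143) = 4 * 32144 = 128576; answer 128576
Part II: R1 = 128576; w = 2; total draws C(16,4) = 1820; complement C(14,4) = 1001; favorable 1820 - 1001 = 819; P = 9/20; answer 9/20
Part III: R2 = 9/20; threaded value p + q = 29; r = 17; 8*(17)^3 - 9*(17)^1 = (39304) + (-153) = 39151; answer 39151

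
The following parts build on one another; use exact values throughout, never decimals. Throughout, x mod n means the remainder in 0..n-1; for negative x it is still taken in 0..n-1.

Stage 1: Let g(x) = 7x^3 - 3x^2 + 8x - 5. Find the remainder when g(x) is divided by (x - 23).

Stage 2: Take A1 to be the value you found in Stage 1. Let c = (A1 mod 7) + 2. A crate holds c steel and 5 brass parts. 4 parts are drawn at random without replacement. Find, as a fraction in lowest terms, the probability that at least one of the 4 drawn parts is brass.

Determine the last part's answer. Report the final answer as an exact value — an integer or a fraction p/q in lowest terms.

129/143

Stage 1: remainder = value at the root: 7*(23)^3 - 3*(23)^2 + 8*(23)^1 - 5 = (85169) + (-1587) + (184) + (-5) = 83761; answer 83761
Stage 2: A1 = 83761; c = 8; total draws C(13,4) = 715; complement C(8,4) = 70; favorable 715 - 70 = 645; P = 129/143; answer 129/143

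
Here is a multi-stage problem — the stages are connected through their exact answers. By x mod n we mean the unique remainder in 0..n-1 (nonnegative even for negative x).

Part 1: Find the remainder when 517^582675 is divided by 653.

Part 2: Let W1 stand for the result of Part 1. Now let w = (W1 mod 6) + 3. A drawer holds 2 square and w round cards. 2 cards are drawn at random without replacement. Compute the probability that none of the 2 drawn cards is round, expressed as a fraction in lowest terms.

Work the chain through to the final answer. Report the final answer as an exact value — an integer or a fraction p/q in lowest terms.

1/10

Part 1: squarings mod 653: 517^1=517, 517^2=212, 517^4=540, 517^8=362, 517^16=444, 517^32=583, 517^64=329, 517^128=496, 517^256=488, 517^512=452, 517^1024=568, 517^2048=42, 517^4096=458, 517^8192=151, 517^16384=599, 517^32768=304, 517^65536=343, 517^131072=109, 517^262144=127, 517^524288=457; 517^582675 = 517^1 * 517^2 * 517^16 * 517^1024 * 517^8192 * 517^16384 * 517^32768 * 517^524288 = 354 (mod 653); answer 354
Part 2: W1 = 354; w = 3; total draws C(5,2) = 10; favorable C(2,2) = 1; P = 1/10; answer 1/10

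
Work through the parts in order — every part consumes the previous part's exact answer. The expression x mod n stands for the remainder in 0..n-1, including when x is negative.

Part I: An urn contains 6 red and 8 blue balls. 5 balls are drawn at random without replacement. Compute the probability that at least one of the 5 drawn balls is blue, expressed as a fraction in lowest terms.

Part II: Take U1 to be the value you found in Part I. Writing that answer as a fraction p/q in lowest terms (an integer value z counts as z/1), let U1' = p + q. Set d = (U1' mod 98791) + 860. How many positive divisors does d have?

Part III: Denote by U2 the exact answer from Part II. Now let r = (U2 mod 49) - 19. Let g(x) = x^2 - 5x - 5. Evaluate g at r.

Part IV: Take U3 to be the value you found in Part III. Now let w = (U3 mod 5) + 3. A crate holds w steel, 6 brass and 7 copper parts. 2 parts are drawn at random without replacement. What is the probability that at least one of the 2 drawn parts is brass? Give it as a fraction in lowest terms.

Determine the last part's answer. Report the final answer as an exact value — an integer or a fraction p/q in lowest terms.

5/8

Part I: total draws C(14,5) = 2002; complement C(6,5) = 6; favorable 2002 - 6 = 1996; P = 998/1001; answer 998/1001
Part II: U1 = 998/1001; threaded value p + q = 1999; d = 2859; 2859 = 3 * 953; number of divisors = (1+1) * (1+1) = 4; answer 4
Part III: U2 = 4; r = -15; 1*(-15)^2 - 5*(-15)^1 - 5 = (225) + (75) + (-5) = 295; answer 295
Part IV: U3 = 295; w = 3; total draws C(16,2) = 120; complement C(10,2) = 45; favorable 120 - 45 = 75; P = 5/8; answer 5/8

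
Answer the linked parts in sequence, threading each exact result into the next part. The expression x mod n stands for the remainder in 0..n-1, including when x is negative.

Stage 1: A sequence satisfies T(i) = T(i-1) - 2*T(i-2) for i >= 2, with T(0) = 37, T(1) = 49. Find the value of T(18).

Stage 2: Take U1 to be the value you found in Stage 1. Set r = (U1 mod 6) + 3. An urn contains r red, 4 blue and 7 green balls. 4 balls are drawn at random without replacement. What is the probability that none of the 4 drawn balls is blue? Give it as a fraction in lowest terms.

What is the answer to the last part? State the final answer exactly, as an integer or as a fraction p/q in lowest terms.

Stage 1: T(2) = 1*(49) - 2*(37) = -25; iterating: T(2)=-25, T(3)=-123, T(4)=-73, T(5)=173, T(6)=319, T(7)=-27, T(8)=-665, T(9)=-611, T(10)=719, T(11)=1941, T(12)=503, T(13)=-3379, T(14)=-4385, T(15)=2373, T(16)=11143, T(17)=6397, T(18)=-15889; answer -15889
Stage 2: U1 = -15889; r = 8; total draws C(19,4) = 3876; favorable C(15,4) = 1365; P = 455/1292; answer 455/1292

455/1292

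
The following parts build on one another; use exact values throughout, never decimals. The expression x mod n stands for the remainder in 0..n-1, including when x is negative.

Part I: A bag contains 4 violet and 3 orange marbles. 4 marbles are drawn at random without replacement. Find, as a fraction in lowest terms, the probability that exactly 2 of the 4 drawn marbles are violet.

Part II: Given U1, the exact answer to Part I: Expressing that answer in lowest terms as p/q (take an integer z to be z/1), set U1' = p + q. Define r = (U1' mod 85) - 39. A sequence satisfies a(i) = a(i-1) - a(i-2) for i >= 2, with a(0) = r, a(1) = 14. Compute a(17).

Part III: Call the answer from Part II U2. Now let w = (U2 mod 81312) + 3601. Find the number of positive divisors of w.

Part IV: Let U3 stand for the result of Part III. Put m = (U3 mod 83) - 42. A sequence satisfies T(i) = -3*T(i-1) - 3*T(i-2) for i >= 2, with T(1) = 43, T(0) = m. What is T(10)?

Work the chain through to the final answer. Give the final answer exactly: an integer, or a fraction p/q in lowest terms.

-8019

Part I: total draws C(7,4) = 35; favorable C(4,2)*C(3,2) = 18; P = 18/35; answer 18/35
Part II: U1 = 18/35; threaded value p + q = 53; r = 14; a(2) = 1*(14) - 1*(14) = 0; iterating: a(2)=0, a(3)=-14, a(4)=-14, a(5)=0, a(6)=14, a(7)=14, a(8)=0, a(9)=-14, a(10)=-14, a(11)=0, a(12)=14, a(13)=14, a(14)=0, a(15)=-14, a(16)=-14, a(17)=0; answer 0
Part III: U2 = 0; w = 3601; 3601 = 13 * 277; number of divisors = (1+1) * (1+1) = 4; answer 4
Part IV: U3 = 4; m = -38; T(2) = -3*(43) - 3*(-38) = -15; iterating: T(2)=-15, T(3)=-84, T(4)=297, T(5)=-639, T(6)=1026, T(7)=-1161, T(8)=405, T(9)=2268, T(10)=-8019; answer -8019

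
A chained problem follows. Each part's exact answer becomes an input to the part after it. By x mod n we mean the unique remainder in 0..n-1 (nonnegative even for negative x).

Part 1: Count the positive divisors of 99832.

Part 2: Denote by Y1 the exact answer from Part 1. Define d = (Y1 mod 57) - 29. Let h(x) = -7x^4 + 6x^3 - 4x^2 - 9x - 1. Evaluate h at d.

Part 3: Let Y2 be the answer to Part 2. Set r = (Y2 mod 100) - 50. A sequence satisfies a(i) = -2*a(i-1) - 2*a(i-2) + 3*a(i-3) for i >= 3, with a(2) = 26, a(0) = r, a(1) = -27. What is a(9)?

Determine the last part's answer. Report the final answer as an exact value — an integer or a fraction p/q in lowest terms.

-8379

Part 1: 99832 = 2^3 * 12479; number of divisors = (3+1) * (1+1) = 8; answer 8
Part 2: Y1 = 8; d = -21; -7*(-21)^4 + 6*(-21)^3 - 4*(-21)^2 - 9*(-21)^1 - 1 = (-1361367) + (-55566) + (-1764) + (189) + (-1) = -1418509; answer -1418509
Part 3: Y2 = -1418509; r = 41; a(3) = -2*(26) - 2*(-27) + 3*(41) = 125; iterating: a(3)=125, a(4)=-383, a(5)=594, a(6)=-47, a(7)=-2243, a(8)=6362, a(9)=-8379; answer -8379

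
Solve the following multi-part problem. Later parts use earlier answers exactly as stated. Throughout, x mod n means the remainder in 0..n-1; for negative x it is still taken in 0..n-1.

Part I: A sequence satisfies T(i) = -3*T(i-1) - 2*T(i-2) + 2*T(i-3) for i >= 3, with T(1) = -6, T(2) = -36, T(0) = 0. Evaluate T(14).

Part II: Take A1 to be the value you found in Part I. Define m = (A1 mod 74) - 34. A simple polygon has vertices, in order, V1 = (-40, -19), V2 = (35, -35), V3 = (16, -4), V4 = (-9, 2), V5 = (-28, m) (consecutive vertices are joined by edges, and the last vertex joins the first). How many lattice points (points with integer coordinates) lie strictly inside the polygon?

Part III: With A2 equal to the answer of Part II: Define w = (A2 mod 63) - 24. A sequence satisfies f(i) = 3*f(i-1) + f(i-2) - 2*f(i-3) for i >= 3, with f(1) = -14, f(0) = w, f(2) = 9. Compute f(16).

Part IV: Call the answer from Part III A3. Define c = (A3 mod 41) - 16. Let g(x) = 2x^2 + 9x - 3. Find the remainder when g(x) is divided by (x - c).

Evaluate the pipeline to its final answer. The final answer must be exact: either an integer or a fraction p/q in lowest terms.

890

Part I: T(3) = -3*(-36) - 2*(-6) + 2*(0) = 120; iterating: T(3)=120, T(4)=-300, T(5)=588, T(6)=-924, T(7)=996, T(8)=36, T(9)=-3948, T(10)=13764, T(11)=-33324, T(12)=64548, T(13)=-99468, T(14)=102660; answer 102660
Part II: A1 = 102660; m = -12; cross terms: (-40*-35 - 35*-19)=2065, (35*-4 - 16*-35)=420, (16*2 - -9*-4)=-4, (-9*-12 - -28*2)=164, (-28*-19 - -40*-12)=52; twice the area = |2697| = 2697; area = 2697/2; boundary points = 1 + 1 + 1 + 1 + 1 = 5; strictly interior points = area - boundary/2 + 1 = 1347; answer 1347
Part III: A2 = 1347; w = 0; f(3) = 3*(9) + 1*(-14) - 2*(0) = 13; iterating: f(3)=13, f(4)=76, f(5)=223, f(6)=719, f(7)=2228, f(8)=6957, f(9)=21661, f(10)=67484, f(11)=210199, f(12)=654759, f(13)=2039508, f(14)=6352885, f(15)=19788645, f(16)=61639804; answer 61639804
Part IV: A3 = 61639804; c = 19; remainder = value at the root: 2*(19)^2 + 9*(19)^1 - 3 = (722) + (171) + (-3) = 890; answer 890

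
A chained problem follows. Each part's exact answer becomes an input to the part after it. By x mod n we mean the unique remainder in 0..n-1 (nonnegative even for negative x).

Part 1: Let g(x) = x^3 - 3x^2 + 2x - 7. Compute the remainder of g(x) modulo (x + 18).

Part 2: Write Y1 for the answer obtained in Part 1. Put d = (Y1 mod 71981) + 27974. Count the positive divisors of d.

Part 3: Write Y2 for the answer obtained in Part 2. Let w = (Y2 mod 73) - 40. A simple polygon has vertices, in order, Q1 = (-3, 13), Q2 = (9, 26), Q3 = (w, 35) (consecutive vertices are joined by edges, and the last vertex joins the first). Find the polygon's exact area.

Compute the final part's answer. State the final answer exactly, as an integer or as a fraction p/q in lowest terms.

589/2

Part 1: remainder = value at the root: 1*(-18)^3 - 3*(-18)^2 + 2*(-18)^1 - 7 = (-5832) + (-972) + (-36) + (-7) = -6847; answer -6847
Part 2: Y1 = -6847; d = 93108; 93108 = 2^2 * 3 * 7759; number of divisors = (2+1) * (1+1) * (1+1) = 12; answer 12
Part 3: Y2 = 12; w = -28; cross terms: (-3*26 - 9*13)=-195, (9*35 - -28*26)=1043, (-28*13 - -3*35)=-259; twice the area = |589| = 589; area = 589/2; answer 589/2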